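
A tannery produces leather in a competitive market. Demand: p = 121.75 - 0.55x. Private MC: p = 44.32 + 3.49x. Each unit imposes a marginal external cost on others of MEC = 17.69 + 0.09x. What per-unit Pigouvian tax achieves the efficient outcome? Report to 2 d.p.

Social marginal cost = private MC + MEC = 62.01 + 3.58x.
Set SMC = demand: 62.01 + 3.58x = 121.75 - 0.55x → x* = 14.4649.
The Pigouvian tax equals MEC at x*: 17.69 + 0.09×14.4649 = 18.9918.

tax = 18.99 per unit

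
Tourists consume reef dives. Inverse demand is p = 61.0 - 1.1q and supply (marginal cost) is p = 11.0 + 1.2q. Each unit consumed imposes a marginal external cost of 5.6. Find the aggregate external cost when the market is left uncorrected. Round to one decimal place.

121.7

Market equilibrium (private): 11.0 + 1.2q = 61.0 - 1.1q → q_m = 21.7391.
Total external cost = MEC × q_m = 5.6 × 21.7391 = 121.7390.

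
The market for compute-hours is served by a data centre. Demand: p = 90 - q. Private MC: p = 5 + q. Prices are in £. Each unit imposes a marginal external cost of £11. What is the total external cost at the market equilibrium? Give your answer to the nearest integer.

Market equilibrium (private): 5 + q = 90 - q → q_m = 42.5000.
Total external cost = MEC × q_m = 11 × 42.5000 = 467.5000.

£468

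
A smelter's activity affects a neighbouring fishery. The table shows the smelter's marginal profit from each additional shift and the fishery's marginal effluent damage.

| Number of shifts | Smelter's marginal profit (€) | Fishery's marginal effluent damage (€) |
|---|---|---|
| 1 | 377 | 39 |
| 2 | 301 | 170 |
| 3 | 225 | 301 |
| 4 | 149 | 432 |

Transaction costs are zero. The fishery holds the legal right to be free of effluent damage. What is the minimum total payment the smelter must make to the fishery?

€209

Efficient level: marginal profit ≥ marginal effluent damage through level 2, so k* = 2.
With the fishery holding the right, the smelter must at least compensate total damage at k*: 39 + 170 = 209.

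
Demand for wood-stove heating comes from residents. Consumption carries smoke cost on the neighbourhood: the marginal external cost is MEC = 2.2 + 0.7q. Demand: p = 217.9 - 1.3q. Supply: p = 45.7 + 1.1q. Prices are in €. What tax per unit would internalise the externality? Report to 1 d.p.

tax = €40.6 per unit

Social marginal benefit = demand − MEC = 215.7 - 2.0q.
Set SMB = MC: 215.7 - 2.0q = 45.7 + 1.1q → q* = 54.8387.
The Pigouvian tax equals MEC at q*: 2.2 + 0.7×54.8387 = 40.5871.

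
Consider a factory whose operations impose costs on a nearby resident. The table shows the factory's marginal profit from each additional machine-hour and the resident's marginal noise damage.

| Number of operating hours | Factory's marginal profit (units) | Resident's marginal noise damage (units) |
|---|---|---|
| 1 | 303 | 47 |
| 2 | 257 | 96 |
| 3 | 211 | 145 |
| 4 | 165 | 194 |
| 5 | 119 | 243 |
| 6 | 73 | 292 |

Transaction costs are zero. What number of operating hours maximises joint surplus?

3

Bargaining reaches the level where marginal profit last exceeds marginal noise damage.
That holds through level 3 (211 ≥ 145) but not at 4 (165 < 194).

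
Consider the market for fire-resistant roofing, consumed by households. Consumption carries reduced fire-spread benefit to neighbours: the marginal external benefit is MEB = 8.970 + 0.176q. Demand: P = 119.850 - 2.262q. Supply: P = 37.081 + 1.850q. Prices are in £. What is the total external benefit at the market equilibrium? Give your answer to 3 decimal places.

Market equilibrium (private): 37.081 + 1.850q = 119.850 - 2.262q → q_m = 20.1286.
Total external benefit = ∫₀^{q_m} (8.970 + 0.176q) dq = 8.970×20.1286 + ½×0.176×20.1286² = 216.2077.

£216.208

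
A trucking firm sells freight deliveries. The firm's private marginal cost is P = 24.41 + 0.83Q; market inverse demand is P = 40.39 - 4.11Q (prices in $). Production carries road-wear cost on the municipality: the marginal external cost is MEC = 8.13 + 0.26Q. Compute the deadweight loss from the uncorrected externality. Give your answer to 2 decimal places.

Market equilibrium (private): 24.41 + 0.83Q = 40.39 - 4.11Q → Q_m = 3.2348.
Social marginal cost = private MC + MEC = 32.54 + 1.09Q.
Set SMC = demand: 32.54 + 1.09Q = 40.39 - 4.11Q → Q* = 1.5096.
The loss is the area between SMC and demand from Q* to Q_m; with linear curves that's a triangle of height MEC(Q_m).
DWL = ½ × 1.7252 × 8.9711 = 7.7385.

DWL = $7.74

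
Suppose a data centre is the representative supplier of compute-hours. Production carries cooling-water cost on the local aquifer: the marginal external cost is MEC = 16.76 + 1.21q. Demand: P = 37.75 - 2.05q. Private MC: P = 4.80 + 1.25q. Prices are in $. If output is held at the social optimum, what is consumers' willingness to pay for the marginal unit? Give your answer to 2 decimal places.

P = $30.39

Social marginal cost = private MC + MEC = 21.56 + 2.46q.
Set SMC = demand: 21.56 + 2.46q = 37.75 - 2.05q → q* = 3.5898.
Consumer price on the demand curve at q*: 37.75 − 2.05×3.5898 = 30.3909.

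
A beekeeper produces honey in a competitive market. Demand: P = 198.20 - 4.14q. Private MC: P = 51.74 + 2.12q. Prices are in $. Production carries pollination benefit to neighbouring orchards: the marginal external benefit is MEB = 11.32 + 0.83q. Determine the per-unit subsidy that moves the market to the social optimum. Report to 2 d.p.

Social marginal cost = private MC − MEB = 40.42 + 1.29q.
Set SMC = demand: 40.42 + 1.29q = 198.20 - 4.14q → q* = 29.0571.
The Pigouvian subsidy equals MEB at q*: 11.32 + 0.83×29.0571 = 35.4374.

subsidy = $35.44 per unit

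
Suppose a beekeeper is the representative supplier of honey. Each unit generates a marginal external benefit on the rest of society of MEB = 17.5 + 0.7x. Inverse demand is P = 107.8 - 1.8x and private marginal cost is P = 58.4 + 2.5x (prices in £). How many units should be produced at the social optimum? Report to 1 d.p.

x* = 18.6

Social marginal cost = private MC − MEB = 40.9 + 1.8x.
Set SMC = demand: 40.9 + 1.8x = 107.8 - 1.8x → x* = 18.5833.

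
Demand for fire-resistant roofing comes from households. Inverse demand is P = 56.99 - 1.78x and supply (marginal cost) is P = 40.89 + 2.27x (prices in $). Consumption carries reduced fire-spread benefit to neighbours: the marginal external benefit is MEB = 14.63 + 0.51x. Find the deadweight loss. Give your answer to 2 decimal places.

Market equilibrium (private): 40.89 + 2.27x = 56.99 - 1.78x → x_m = 3.9753.
Social marginal benefit = demand + MEB = 71.62 - 1.27x.
Set SMB = MC: 71.62 - 1.27x = 40.89 + 2.27x → x* = 8.6808.
Between x* and x_m the wedge SMB − MC runs linearly from 0 to MEB(x_m), so the loss is a triangle.
DWL = ½ × 4.7055 × 16.6574 = 39.1907.

DWL = $39.19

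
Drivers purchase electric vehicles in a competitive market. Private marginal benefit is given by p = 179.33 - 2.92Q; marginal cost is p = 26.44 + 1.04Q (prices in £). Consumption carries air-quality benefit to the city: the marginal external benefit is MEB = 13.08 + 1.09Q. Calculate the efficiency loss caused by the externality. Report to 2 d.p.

DWL = £530.14

Market equilibrium (private): 26.44 + 1.04Q = 179.33 - 2.92Q → Q_m = 38.6086.
Social marginal benefit = demand + MEB = 192.41 - 1.83Q.
Set SMB = MC: 192.41 - 1.83Q = 26.44 + 1.04Q → Q* = 57.8293.
The loss is the area between SMB and MC from Q* to Q_m; with linear curves that's a triangle of height MEB(Q_m).
DWL = ½ × 19.2207 × 55.1634 = 530.1396.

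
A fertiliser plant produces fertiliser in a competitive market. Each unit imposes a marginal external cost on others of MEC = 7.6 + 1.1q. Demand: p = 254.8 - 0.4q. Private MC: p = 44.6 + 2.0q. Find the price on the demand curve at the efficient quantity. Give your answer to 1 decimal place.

Social marginal cost = private MC + MEC = 52.2 + 3.1q.
Set SMC = demand: 52.2 + 3.1q = 254.8 - 0.4q → q* = 57.8857.
Consumer price on the demand curve at q*: 254.8 − 0.4×57.8857 = 231.6457.

P = 231.6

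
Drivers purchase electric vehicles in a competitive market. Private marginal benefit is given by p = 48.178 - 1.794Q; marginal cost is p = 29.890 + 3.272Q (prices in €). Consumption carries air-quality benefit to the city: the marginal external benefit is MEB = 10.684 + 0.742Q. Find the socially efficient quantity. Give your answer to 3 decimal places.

Social marginal benefit = demand + MEB = 58.862 - 1.052Q.
Set SMB = MC: 58.862 - 1.052Q = 29.890 + 3.272Q → Q* = 6.7003.

Q* = 6.700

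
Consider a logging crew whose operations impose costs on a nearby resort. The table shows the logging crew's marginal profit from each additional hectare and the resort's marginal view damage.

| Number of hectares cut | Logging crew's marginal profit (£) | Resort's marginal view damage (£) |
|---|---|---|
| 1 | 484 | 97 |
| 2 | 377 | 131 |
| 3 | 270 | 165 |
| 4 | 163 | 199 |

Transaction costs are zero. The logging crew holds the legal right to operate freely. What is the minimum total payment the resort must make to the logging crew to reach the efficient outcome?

£163

Left alone the logging crew would choose level 4 (marginal profit stays positive).
Efficient level: k* = 3 (marginal profit ≥ marginal view damage through 3).
The resort must at least cover the logging crew's forgone profit from cutting 4→3: 163 = 163.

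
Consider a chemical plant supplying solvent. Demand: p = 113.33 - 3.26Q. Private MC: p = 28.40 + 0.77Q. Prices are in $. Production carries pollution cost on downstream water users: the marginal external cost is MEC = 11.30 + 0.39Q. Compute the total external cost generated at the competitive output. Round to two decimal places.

$324.75

Market equilibrium (private): 28.40 + 0.77Q = 113.33 - 3.26Q → Q_m = 21.0744.
Total external cost = ∫₀^{Q_m} (11.30 + 0.39Q) dQ = 11.30×21.0744 + ½×0.39×21.0744² = 324.7461.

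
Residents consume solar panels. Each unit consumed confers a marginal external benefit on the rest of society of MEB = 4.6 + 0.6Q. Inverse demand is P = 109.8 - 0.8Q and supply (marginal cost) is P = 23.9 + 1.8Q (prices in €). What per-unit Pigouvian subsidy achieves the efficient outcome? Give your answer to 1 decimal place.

Social marginal benefit = demand + MEB = 114.4 - 0.2Q.
Set SMB = MC: 114.4 - 0.2Q = 23.9 + 1.8Q → Q* = 45.2500.
The Pigouvian subsidy equals MEB at Q*: 4.6 + 0.6×45.2500 = 31.7500.

subsidy = €31.8 per unit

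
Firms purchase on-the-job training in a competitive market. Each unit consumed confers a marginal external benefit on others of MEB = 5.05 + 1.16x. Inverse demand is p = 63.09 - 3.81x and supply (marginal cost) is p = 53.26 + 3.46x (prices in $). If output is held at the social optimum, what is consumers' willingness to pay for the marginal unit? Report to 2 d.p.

P = $53.81

Social marginal benefit = demand + MEB = 68.14 - 2.65x.
Set SMB = MC: 68.14 - 2.65x = 53.26 + 3.46x → x* = 2.4354.
Consumer price on the demand curve at x*: 63.09 − 3.81×2.4354 = 53.8111.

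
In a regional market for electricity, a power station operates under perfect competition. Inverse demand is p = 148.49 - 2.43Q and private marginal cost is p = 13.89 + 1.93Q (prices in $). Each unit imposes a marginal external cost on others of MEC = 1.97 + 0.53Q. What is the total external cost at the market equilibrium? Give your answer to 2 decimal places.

Market equilibrium (private): 13.89 + 1.93Q = 148.49 - 2.43Q → Q_m = 30.8716.
Total external cost = ∫₀^{Q_m} (1.97 + 0.53Q) dQ = 1.97×30.8716 + ½×0.53×30.8716² = 313.3768.

$313.38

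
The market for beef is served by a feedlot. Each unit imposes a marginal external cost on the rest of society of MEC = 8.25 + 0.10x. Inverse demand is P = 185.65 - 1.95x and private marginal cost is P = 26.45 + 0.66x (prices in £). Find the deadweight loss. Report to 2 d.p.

Market equilibrium (private): 26.45 + 0.66x = 185.65 - 1.95x → x_m = 60.9962.
Social marginal cost = private MC + MEC = 34.70 + 0.76x.
Set SMC = demand: 34.70 + 0.76x = 185.65 - 1.95x → x* = 55.7011.
Height of the DWL triangle at x_m is SMC(x_m) − demand(x_m) = MEC(x_m) = 14.3496.
DWL = ½ × 5.2951 × 14.3496 = 37.9913.

DWL = £37.99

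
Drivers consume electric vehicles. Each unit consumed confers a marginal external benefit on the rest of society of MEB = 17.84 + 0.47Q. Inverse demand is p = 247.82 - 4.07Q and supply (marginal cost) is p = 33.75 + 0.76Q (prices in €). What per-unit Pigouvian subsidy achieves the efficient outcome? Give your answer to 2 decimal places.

subsidy = €42.84 per unit

Social marginal benefit = demand + MEB = 265.66 - 3.60Q.
Set SMB = MC: 265.66 - 3.60Q = 33.75 + 0.76Q → Q* = 53.1904.
The Pigouvian subsidy equals MEB at Q*: 17.84 + 0.47×53.1904 = 42.8395.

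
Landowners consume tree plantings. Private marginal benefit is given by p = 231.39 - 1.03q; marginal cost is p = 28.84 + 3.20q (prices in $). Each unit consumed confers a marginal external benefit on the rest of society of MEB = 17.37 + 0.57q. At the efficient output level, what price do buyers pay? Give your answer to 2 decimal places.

P = $169.50

Social marginal benefit = demand + MEB = 248.76 - 0.46q.
Set SMB = MC: 248.76 - 0.46q = 28.84 + 3.20q → q* = 60.0874.
Consumer price on the demand curve at q*: 231.39 − 1.03×60.0874 = 169.5000.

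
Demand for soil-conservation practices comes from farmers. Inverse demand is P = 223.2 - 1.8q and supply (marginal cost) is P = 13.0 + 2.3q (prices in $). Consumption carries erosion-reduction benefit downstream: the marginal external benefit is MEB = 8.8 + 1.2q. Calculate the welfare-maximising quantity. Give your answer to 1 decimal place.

Social marginal benefit = demand + MEB = 232.0 - 0.6q.
Set SMB = MC: 232.0 - 0.6q = 13.0 + 2.3q → q* = 75.5172.

q* = 75.5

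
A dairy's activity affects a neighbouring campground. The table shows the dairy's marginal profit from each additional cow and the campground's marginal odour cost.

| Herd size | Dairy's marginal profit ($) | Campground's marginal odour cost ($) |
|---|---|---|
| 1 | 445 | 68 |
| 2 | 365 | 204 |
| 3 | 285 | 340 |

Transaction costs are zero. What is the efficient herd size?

2

Bargaining reaches the level where marginal profit last exceeds marginal odour cost.
That holds through level 2 (365 ≥ 204) but not at 3 (285 < 340).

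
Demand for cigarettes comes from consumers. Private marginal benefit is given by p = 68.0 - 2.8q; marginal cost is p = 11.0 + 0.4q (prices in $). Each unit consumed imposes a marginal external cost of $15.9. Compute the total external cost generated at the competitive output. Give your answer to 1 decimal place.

$283.2

Market equilibrium (private): 11.0 + 0.4q = 68.0 - 2.8q → q_m = 17.8125.
Total external cost = MEC × q_m = 15.9 × 17.8125 = 283.2188.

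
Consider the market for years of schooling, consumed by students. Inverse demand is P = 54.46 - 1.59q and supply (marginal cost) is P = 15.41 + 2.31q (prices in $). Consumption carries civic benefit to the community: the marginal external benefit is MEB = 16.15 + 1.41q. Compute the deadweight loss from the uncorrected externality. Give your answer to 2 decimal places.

DWL = $183.97

Market equilibrium (private): 15.41 + 2.31q = 54.46 - 1.59q → q_m = 10.0128.
Social marginal benefit = demand + MEB = 70.61 - 0.18q.
Set SMB = MC: 70.61 - 0.18q = 15.41 + 2.31q → q* = 22.1687.
Height of the DWL triangle at q_m is SMB(q_m) − MC(q_m) = MEB(q_m) = 30.2681.
DWL = ½ × 12.1559 × 30.2681 = 183.9680.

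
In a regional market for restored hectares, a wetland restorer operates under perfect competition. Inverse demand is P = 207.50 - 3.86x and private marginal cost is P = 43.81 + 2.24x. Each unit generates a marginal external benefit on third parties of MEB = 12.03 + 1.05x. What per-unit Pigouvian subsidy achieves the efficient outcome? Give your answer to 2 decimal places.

Social marginal cost = private MC − MEB = 31.78 + 1.19x.
Set SMC = demand: 31.78 + 1.19x = 207.50 - 3.86x → x* = 34.7960.
The Pigouvian subsidy equals MEB at x*: 12.03 + 1.05×34.7960 = 48.5658.

subsidy = 48.57 per unit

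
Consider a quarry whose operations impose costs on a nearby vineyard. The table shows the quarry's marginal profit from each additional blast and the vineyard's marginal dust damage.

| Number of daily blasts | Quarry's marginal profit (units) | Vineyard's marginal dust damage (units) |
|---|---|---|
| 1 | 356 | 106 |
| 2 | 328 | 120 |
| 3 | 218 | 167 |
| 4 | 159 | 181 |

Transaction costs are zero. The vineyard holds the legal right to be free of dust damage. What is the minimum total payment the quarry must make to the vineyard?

Efficient level: marginal profit ≥ marginal dust damage through level 3, so k* = 3.
With the vineyard holding the right, the quarry must at least compensate total damage at k*: 106 + 120 + 167 = 393.

393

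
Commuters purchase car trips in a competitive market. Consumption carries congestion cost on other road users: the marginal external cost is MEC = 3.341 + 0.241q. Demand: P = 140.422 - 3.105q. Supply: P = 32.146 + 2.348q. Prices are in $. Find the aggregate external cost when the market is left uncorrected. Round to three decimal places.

Market equilibrium (private): 32.146 + 2.348q = 140.422 - 3.105q → q_m = 19.8562.
Total external cost = ∫₀^{q_m} (3.341 + 0.241q) dq = 3.341×19.8562 + ½×0.241×19.8562² = 113.8489.

$113.849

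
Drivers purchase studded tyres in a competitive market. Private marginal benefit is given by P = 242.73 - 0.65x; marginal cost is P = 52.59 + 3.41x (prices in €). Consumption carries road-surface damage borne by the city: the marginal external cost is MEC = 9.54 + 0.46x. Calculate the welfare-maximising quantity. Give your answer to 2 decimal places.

Social marginal benefit = demand − MEC = 233.19 - 1.11x.
Set SMB = MC: 233.19 - 1.11x = 52.59 + 3.41x → x* = 39.9558.

x* = 39.96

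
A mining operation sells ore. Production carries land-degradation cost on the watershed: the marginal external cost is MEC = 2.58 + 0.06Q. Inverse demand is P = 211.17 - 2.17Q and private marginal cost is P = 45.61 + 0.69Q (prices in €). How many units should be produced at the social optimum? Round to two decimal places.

Social marginal cost = private MC + MEC = 48.19 + 0.75Q.
Set SMC = demand: 48.19 + 0.75Q = 211.17 - 2.17Q → Q* = 55.8151.

Q* = 55.82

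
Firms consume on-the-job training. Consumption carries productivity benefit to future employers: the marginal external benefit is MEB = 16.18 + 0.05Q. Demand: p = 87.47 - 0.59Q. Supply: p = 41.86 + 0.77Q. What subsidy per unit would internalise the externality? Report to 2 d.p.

subsidy = 18.54 per unit

Social marginal benefit = demand + MEB = 103.65 - 0.54Q.
Set SMB = MC: 103.65 - 0.54Q = 41.86 + 0.77Q → Q* = 47.1679.
The Pigouvian subsidy equals MEB at Q*: 16.18 + 0.05×47.1679 = 18.5384.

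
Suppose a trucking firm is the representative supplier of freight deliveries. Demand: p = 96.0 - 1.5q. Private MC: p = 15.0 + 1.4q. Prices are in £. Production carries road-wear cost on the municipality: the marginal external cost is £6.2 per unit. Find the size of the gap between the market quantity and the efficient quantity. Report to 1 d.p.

2.1 units

Market equilibrium (private): 15.0 + 1.4q = 96.0 - 1.5q → q_m = 27.9310.
Social marginal cost = private MC + MEC = 21.2 + 1.4q.
Set SMC = demand: 21.2 + 1.4q = 96.0 - 1.5q → q* = 25.7931.
Gap = |27.9310 − 25.7931| = 2.1379.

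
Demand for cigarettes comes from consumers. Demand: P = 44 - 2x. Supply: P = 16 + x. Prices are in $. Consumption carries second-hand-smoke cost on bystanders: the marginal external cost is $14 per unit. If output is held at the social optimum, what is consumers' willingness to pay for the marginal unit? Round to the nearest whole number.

Social marginal benefit = demand − MEC = 30 - 2x.
Set SMB = MC: 30 - 2x = 16 + x → x* = 4.6667.
Consumer price on the demand curve at x*: 44 − 2×4.6667 = 34.6666.

P = $35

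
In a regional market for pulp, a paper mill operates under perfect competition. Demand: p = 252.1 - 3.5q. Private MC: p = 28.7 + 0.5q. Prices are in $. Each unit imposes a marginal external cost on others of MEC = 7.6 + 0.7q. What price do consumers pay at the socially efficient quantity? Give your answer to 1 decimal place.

P = $91.4

Social marginal cost = private MC + MEC = 36.3 + 1.2q.
Set SMC = demand: 36.3 + 1.2q = 252.1 - 3.5q → q* = 45.9149.
Consumer price on the demand curve at q*: 252.1 − 3.5×45.9149 = 91.3979.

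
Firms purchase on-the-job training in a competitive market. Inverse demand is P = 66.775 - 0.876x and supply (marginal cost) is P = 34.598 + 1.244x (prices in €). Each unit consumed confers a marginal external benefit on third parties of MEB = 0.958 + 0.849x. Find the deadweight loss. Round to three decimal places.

DWL = €75.396

Market equilibrium (private): 34.598 + 1.244x = 66.775 - 0.876x → x_m = 15.1778.
Social marginal benefit = demand + MEB = 67.733 - 0.027x.
Set SMB = MC: 67.733 - 0.027x = 34.598 + 1.244x → x* = 26.0700.
The welfare-loss triangle has base |x_m − x*| and height MEB(x_m) (the vertical gap between SMB and MC is zero at x* and MEB at x_m).
DWL = ½ × 10.8922 × 13.8440 = 75.3958.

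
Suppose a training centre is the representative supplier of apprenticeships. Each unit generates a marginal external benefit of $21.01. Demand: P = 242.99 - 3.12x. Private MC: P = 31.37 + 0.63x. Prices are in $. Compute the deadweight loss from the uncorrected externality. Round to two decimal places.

DWL = $58.86

Market equilibrium (private): 31.37 + 0.63x = 242.99 - 3.12x → x_m = 56.4320.
Social marginal cost = private MC − MEB = 10.36 + 0.63x.
Set SMC = demand: 10.36 + 0.63x = 242.99 - 3.12x → x* = 62.0347.
The loss is the area between SMC and demand from x* to x_m; with linear curves that's a triangle of height MEB(x_m).
DWL = ½ × 5.6027 × 21.0100 = 58.8564.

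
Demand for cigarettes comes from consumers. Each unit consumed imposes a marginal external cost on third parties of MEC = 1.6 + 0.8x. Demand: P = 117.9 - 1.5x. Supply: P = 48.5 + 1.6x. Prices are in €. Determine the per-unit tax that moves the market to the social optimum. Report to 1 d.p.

tax = €15.5 per unit

Social marginal benefit = demand − MEC = 116.3 - 2.3x.
Set SMB = MC: 116.3 - 2.3x = 48.5 + 1.6x → x* = 17.3846.
The Pigouvian tax equals MEC at x*: 1.6 + 0.8×17.3846 = 15.5077.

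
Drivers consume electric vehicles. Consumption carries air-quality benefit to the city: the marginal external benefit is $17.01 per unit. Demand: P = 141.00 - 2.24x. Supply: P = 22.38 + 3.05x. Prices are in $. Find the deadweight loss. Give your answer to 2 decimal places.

Market equilibrium (private): 22.38 + 3.05x = 141.00 - 2.24x → x_m = 22.4234.
Social marginal benefit = demand + MEB = 158.01 - 2.24x.
Set SMB = MC: 158.01 - 2.24x = 22.38 + 3.05x → x* = 25.6389.
The loss is the area between SMB and MC from x* to x_m; with linear curves that's a triangle of height MEB(x_m).
DWL = ½ × 3.2155 × 17.0100 = 27.3478.

DWL = $27.35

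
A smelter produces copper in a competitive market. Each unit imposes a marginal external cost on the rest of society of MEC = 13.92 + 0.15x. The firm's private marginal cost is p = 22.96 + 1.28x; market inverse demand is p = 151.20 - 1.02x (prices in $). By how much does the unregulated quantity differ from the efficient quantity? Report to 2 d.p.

Market equilibrium (private): 22.96 + 1.28x = 151.20 - 1.02x → x_m = 55.7565.
Social marginal cost = private MC + MEC = 36.88 + 1.43x.
Set SMC = demand: 36.88 + 1.43x = 151.20 - 1.02x → x* = 46.6612.
Gap = |55.7565 − 46.6612| = 9.0953.

9.10 units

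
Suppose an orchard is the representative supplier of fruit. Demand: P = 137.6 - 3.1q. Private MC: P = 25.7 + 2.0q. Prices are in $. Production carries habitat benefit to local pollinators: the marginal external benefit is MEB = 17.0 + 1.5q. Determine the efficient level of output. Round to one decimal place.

q* = 35.8

Social marginal cost = private MC − MEB = 8.7 + 0.5q.
Set SMC = demand: 8.7 + 0.5q = 137.6 - 3.1q → q* = 35.8056.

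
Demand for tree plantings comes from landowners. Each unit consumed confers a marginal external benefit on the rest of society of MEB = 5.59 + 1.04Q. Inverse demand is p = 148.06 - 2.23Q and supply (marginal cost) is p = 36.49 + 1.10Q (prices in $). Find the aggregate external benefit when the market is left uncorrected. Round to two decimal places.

Market equilibrium (private): 36.49 + 1.10Q = 148.06 - 2.23Q → Q_m = 33.5045.
Total external benefit = ∫₀^{Q_m} (5.59 + 1.04Q) dQ = 5.59×33.5045 + ½×1.04×33.5045² = 771.0169.

$771.02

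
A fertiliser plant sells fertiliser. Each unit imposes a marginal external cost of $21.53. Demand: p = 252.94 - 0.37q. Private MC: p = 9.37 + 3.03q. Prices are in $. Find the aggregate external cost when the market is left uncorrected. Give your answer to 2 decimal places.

$1542.37

Market equilibrium (private): 9.37 + 3.03q = 252.94 - 0.37q → q_m = 71.6382.
Total external cost = MEC × q_m = 21.53 × 71.6382 = 1542.3704.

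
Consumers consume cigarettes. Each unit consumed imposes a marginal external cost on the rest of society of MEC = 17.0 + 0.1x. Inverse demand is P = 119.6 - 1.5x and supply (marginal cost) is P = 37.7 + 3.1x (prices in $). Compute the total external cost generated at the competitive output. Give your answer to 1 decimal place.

$318.5

Market equilibrium (private): 37.7 + 3.1x = 119.6 - 1.5x → x_m = 17.8043.
Total external cost = ∫₀^{x_m} (17.0 + 0.1x) dx = 17.0×17.8043 + ½×0.1×17.8043² = 318.5228.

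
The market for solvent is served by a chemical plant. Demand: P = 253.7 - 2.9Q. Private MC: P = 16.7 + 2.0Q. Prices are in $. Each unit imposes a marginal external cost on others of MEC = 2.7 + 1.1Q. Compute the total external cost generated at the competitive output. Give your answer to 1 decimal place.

$1417.3

Market equilibrium (private): 16.7 + 2.0Q = 253.7 - 2.9Q → Q_m = 48.3673.
Total external cost = ∫₀^{Q_m} (2.7 + 1.1Q) dQ = 2.7×48.3673 + ½×1.1×48.3673² = 1417.2594.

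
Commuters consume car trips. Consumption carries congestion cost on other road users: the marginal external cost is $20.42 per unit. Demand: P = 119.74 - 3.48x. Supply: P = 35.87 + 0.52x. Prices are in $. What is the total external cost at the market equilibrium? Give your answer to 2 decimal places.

Market equilibrium (private): 35.87 + 0.52x = 119.74 - 3.48x → x_m = 20.9675.
Total external cost = MEC × x_m = 20.42 × 20.9675 = 428.1564.

$428.16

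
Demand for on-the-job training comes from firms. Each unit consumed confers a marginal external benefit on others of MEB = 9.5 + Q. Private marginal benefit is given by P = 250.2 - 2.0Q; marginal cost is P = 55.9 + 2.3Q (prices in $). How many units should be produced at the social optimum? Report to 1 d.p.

Social marginal benefit = demand + MEB = 259.7 - Q.
Set SMB = MC: 259.7 - Q = 55.9 + 2.3Q → Q* = 61.7576.

Q* = 61.8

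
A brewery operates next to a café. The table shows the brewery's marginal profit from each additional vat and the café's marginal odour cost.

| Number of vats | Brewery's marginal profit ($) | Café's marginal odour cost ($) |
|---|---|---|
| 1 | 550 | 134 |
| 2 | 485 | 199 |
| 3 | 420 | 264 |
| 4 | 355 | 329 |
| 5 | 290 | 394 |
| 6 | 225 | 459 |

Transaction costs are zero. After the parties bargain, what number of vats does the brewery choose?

Bargaining reaches the level where marginal profit last exceeds marginal odour cost.
That holds through level 4 (355 ≥ 329) but not at 5 (290 < 394).

4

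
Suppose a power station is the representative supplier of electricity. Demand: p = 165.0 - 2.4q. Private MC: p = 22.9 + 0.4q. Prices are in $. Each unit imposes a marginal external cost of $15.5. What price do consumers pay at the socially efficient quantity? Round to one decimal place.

Social marginal cost = private MC + MEC = 38.4 + 0.4q.
Set SMC = demand: 38.4 + 0.4q = 165.0 - 2.4q → q* = 45.2143.
Consumer price on the demand curve at q*: 165.0 − 2.4×45.2143 = 56.4857.

P = $56.5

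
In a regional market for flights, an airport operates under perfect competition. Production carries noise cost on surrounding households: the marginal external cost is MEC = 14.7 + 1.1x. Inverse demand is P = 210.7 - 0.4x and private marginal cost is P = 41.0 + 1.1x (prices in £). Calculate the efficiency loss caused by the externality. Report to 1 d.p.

DWL = £3723.4

Market equilibrium (private): 41.0 + 1.1x = 210.7 - 0.4x → x_m = 113.1333.
Social marginal cost = private MC + MEC = 55.7 + 2.2x.
Set SMC = demand: 55.7 + 2.2x = 210.7 - 0.4x → x* = 59.6154.
Height of the DWL triangle at x_m is SMC(x_m) − demand(x_m) = MEC(x_m) = 139.1467.
DWL = ½ × 53.5179 × 139.1467 = 3723.4196.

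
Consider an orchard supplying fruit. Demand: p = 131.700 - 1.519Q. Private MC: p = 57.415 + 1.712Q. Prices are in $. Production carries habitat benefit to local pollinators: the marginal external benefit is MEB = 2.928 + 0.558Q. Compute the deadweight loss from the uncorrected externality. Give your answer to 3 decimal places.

DWL = $46.444

Market equilibrium (private): 57.415 + 1.712Q = 131.700 - 1.519Q → Q_m = 22.9913.
Social marginal cost = private MC − MEB = 54.487 + 1.154Q.
Set SMC = demand: 54.487 + 1.154Q = 131.700 - 1.519Q → Q* = 28.8863.
The loss is the area between SMC and demand from Q* to Q_m; with linear curves that's a triangle of height MEB(Q_m).
DWL = ½ × 5.8950 × 15.7572 = 46.4443.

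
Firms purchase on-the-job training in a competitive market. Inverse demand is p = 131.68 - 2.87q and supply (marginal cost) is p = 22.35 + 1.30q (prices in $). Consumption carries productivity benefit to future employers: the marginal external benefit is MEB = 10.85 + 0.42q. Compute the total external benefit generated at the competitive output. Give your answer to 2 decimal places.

$428.82

Market equilibrium (private): 22.35 + 1.30q = 131.68 - 2.87q → q_m = 26.2182.
Total external benefit = ∫₀^{q_m} (10.85 + 0.42q) dq = 10.85×26.2182 + ½×0.42×26.2182² = 428.8202.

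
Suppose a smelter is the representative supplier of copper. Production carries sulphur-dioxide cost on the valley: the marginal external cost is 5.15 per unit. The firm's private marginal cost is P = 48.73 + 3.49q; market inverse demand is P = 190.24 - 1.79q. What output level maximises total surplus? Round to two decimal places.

Social marginal cost = private MC + MEC = 53.88 + 3.49q.
Set SMC = demand: 53.88 + 3.49q = 190.24 - 1.79q → q* = 25.8258.

q* = 25.83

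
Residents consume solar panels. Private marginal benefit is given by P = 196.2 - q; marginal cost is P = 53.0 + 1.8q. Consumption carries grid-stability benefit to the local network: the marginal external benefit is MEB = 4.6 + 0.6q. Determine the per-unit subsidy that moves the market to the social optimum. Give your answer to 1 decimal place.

Social marginal benefit = demand + MEB = 200.8 - 0.4q.
Set SMB = MC: 200.8 - 0.4q = 53.0 + 1.8q → q* = 67.1818.
The Pigouvian subsidy equals MEB at q*: 4.6 + 0.6×67.1818 = 44.9091.

subsidy = 44.9 per unit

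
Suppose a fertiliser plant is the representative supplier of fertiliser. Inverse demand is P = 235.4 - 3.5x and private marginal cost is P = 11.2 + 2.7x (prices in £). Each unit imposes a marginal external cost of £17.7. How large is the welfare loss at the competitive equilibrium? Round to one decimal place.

Market equilibrium (private): 11.2 + 2.7x = 235.4 - 3.5x → x_m = 36.1613.
Social marginal cost = private MC + MEC = 28.9 + 2.7x.
Set SMC = demand: 28.9 + 2.7x = 235.4 - 3.5x → x* = 33.3065.
The loss is the area between SMC and demand from x* to x_m; with linear curves that's a triangle of height MEC(x_m).
DWL = ½ × 2.8548 × 17.7000 = 25.2650.

DWL = £25.3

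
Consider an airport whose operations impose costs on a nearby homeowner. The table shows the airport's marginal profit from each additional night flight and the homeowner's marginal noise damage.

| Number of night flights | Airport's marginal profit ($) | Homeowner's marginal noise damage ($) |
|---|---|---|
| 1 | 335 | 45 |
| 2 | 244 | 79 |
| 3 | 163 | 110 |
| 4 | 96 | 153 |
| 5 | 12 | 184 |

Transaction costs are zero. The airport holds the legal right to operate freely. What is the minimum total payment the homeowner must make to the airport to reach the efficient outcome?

$108

Left alone the airport would choose level 5 (marginal profit stays positive).
Efficient level: k* = 3 (marginal profit ≥ marginal noise damage through 3).
The homeowner must at least cover the airport's forgone profit from cutting 5→3: 96 + 12 = 108.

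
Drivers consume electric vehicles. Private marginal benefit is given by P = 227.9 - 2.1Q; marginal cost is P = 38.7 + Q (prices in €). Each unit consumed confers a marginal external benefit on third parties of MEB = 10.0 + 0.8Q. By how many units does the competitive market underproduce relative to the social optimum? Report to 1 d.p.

Market equilibrium (private): 38.7 + Q = 227.9 - 2.1Q → Q_m = 61.0323.
Social marginal benefit = demand + MEB = 237.9 - 1.3Q.
Set SMB = MC: 237.9 - 1.3Q = 38.7 + Q → Q* = 86.6087.
Gap = |61.0323 − 86.6087| = 25.5764.

25.6 units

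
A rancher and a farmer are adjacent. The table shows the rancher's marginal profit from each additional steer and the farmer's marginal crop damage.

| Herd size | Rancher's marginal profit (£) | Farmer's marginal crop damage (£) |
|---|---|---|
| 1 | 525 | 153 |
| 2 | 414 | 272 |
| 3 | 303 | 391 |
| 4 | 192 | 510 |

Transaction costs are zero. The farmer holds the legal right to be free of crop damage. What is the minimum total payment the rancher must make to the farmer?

£425

Efficient level: marginal profit ≥ marginal crop damage through level 2, so k* = 2.
With the farmer holding the right, the rancher must at least compensate total damage at k*: 153 + 272 = 425.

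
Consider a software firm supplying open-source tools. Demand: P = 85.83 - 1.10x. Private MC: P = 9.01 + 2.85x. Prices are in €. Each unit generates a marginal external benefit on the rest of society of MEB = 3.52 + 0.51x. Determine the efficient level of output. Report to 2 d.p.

x* = 23.35

Social marginal cost = private MC − MEB = 5.49 + 2.34x.
Set SMC = demand: 5.49 + 2.34x = 85.83 - 1.10x → x* = 23.3547.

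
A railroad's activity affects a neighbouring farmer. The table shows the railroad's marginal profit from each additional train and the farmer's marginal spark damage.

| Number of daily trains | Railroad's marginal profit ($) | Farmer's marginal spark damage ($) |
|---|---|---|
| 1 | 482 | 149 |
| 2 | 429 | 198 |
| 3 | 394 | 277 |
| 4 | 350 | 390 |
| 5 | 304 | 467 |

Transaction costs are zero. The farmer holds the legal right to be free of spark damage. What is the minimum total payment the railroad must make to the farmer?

Efficient level: marginal profit ≥ marginal spark damage through level 3, so k* = 3.
With the farmer holding the right, the railroad must at least compensate total damage at k*: 149 + 198 + 277 = 624.

$624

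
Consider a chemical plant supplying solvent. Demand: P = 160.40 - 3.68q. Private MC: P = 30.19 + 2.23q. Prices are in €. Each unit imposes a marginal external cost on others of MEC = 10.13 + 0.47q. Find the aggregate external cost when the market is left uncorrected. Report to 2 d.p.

€337.26

Market equilibrium (private): 30.19 + 2.23q = 160.40 - 3.68q → q_m = 22.0321.
Total external cost = ∫₀^{q_m} (10.13 + 0.47q) dq = 10.13×22.0321 + ½×0.47×22.0321² = 337.2573.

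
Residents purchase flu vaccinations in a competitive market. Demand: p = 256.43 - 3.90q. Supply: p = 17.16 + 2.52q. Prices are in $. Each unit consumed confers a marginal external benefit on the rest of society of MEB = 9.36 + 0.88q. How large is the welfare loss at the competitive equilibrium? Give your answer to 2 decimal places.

DWL = $160.40

Market equilibrium (private): 17.16 + 2.52q = 256.43 - 3.90q → q_m = 37.2695.
Social marginal benefit = demand + MEB = 265.79 - 3.02q.
Set SMB = MC: 265.79 - 3.02q = 17.16 + 2.52q → q* = 44.8791.
Height of the DWL triangle at q_m is SMB(q_m) − MC(q_m) = MEB(q_m) = 42.1571.
DWL = ½ × 7.6096 × 42.1571 = 160.3993.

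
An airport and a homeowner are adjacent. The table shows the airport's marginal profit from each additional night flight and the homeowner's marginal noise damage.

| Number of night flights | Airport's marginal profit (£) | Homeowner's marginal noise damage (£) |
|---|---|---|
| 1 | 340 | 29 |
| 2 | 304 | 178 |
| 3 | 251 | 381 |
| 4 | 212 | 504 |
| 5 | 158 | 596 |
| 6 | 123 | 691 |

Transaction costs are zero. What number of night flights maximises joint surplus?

Bargaining reaches the level where marginal profit last exceeds marginal noise damage.
That holds through level 2 (304 ≥ 178) but not at 3 (251 < 381).

2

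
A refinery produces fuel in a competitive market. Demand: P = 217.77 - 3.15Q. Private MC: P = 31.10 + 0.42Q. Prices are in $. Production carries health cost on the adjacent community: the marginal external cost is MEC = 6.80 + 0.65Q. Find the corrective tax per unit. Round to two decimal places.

Social marginal cost = private MC + MEC = 37.90 + 1.07Q.
Set SMC = demand: 37.90 + 1.07Q = 217.77 - 3.15Q → Q* = 42.6232.
The Pigouvian tax equals MEC at Q*: 6.80 + 0.65×42.6232 = 34.5051.

tax = $34.51 per unit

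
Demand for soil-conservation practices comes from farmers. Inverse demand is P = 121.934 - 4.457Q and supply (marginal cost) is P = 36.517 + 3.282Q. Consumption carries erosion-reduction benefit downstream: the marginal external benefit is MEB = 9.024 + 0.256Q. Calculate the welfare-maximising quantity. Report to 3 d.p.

Q* = 12.621

Social marginal benefit = demand + MEB = 130.958 - 4.201Q.
Set SMB = MC: 130.958 - 4.201Q = 36.517 + 3.282Q → Q* = 12.6207.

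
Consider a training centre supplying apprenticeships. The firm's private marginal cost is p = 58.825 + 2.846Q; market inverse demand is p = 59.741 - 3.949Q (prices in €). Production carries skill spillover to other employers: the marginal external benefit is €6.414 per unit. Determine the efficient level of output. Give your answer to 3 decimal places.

Social marginal cost = private MC − MEB = 52.411 + 2.846Q.
Set SMC = demand: 52.411 + 2.846Q = 59.741 - 3.949Q → Q* = 1.0787.

Q* = 1.079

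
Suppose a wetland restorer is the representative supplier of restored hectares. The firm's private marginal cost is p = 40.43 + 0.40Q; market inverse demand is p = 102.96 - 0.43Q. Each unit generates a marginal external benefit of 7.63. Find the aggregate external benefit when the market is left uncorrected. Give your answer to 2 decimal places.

Market equilibrium (private): 40.43 + 0.40Q = 102.96 - 0.43Q → Q_m = 75.3373.
Total external benefit = MEB × Q_m = 7.63 × 75.3373 = 574.8236.

574.82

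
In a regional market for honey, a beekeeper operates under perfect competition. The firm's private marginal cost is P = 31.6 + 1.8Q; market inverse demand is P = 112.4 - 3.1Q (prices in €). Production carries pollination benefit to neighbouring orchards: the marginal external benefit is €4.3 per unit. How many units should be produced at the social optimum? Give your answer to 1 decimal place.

Q* = 17.4

Social marginal cost = private MC − MEB = 27.3 + 1.8Q.
Set SMC = demand: 27.3 + 1.8Q = 112.4 - 3.1Q → Q* = 17.3673.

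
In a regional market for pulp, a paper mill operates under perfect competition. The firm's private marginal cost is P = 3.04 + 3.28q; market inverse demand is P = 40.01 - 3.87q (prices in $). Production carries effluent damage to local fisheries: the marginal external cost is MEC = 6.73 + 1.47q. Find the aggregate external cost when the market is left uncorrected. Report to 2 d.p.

Market equilibrium (private): 3.04 + 3.28q = 40.01 - 3.87q → q_m = 5.1706.
Total external cost = ∫₀^{q_m} (6.73 + 1.47q) dq = 6.73×5.1706 + ½×1.47×5.1706² = 54.4484.

$54.45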